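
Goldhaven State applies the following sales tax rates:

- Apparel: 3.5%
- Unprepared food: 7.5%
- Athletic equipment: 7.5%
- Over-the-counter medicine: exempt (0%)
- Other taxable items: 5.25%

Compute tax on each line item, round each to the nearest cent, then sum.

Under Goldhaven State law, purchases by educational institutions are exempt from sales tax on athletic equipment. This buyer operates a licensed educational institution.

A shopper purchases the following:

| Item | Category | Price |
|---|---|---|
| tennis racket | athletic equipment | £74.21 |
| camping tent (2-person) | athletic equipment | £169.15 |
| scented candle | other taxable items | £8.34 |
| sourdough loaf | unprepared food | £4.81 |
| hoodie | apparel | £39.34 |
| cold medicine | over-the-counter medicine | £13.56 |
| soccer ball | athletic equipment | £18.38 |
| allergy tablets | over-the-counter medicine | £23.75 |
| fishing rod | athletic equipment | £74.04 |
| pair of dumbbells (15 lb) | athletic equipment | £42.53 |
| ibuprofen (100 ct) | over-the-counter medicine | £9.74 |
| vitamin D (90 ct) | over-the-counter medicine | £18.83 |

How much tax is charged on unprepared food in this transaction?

Sourdough loaf £4.81: unprepared food → 7.5% → £0.36
Tax on unprepared food = £0.36

£0.36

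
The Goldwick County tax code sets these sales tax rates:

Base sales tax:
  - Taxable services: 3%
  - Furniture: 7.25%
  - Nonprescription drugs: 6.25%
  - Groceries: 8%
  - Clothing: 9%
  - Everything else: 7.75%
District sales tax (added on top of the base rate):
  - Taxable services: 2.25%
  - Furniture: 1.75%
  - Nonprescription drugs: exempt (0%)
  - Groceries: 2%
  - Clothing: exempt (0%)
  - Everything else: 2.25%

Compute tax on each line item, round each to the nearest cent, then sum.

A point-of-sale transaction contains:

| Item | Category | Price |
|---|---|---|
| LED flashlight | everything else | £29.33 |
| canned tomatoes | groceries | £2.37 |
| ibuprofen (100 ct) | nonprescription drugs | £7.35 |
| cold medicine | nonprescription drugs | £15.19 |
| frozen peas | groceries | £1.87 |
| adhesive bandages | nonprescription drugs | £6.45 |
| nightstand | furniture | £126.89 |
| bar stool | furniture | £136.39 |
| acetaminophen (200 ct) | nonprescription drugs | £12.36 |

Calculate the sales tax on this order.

£29.64

LED flashlight £29.33: everything else → 7.75% + 2.25% district = 10% → £2.93
Canned tomatoes £2.37: groceries → 8% + 2% district = 10% → £0.24
Ibuprofen (100 ct) £7.35: nonprescription drugs → 6.25% + 0% district = 6.25% → £0.46
Cold medicine £15.19: nonprescription drugs → 6.25% + 0% district = 6.25% → £0.95
Frozen peas £1.87: groceries → 8% + 2% district = 10% → £0.19
Adhesive bandages £6.45: nonprescription drugs → 6.25% + 0% district = 6.25% → £0.40
Nightstand £126.89: furniture → 7.25% + 1.75% district = 9% → £11.42
Bar stool £136.39: furniture → 7.25% + 1.75% district = 9% → £12.28
Acetaminophen (200 ct) £12.36: nonprescription drugs → 6.25% + 0% district = 6.25% → £0.77
Total tax = £2.93 + £0.24 + £0.46 + £0.95 + £0.19 + £0.40 + £11.42 + £12.28 + £0.77 = £29.64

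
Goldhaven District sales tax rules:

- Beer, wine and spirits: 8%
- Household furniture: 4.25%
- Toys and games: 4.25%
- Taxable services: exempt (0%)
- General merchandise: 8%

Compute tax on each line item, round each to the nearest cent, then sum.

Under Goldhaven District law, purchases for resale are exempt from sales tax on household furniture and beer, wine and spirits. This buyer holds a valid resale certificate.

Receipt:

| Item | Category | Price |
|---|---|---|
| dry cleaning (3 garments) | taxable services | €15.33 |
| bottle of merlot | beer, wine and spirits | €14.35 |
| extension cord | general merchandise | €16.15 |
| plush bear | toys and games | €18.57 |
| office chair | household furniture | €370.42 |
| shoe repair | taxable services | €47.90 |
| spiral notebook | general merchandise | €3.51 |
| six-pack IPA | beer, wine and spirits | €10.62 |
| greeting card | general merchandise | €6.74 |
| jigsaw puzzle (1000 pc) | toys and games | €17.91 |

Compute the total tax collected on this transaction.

Dry cleaning (3 garments) €15.33: taxable services → 0% → €0.00
Bottle of merlot €14.35: beer, wine and spirits, buyer-exempt → 0% → €0.00
Extension cord €16.15: general merchandise → 8% → €1.29
Plush bear €18.57: toys and games → 4.25% → €0.79
Office chair €370.42: household furniture, buyer-exempt → 0% → €0.00
Shoe repair €47.90: taxable services → 0% → €0.00
Spiral notebook €3.51: general merchandise → 8% → €0.28
Six-pack IPA €10.62: beer, wine and spirits, buyer-exempt → 0% → €0.00
Greeting card €6.74: general merchandise → 8% → €0.54
Jigsaw puzzle (1000 pc) €17.91: toys and games → 4.25% → €0.76
Total tax = €1.29 + €0.79 + €0.28 + €0.54 + €0.76 = €3.66

€3.66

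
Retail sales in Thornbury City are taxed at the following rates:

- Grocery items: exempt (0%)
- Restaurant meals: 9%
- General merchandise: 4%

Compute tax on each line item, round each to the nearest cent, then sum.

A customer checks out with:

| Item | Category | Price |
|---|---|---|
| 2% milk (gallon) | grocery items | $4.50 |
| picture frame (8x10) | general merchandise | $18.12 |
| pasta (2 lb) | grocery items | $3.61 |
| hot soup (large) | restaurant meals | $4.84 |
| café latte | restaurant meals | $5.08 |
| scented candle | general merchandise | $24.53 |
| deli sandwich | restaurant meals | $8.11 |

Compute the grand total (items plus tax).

2% milk (gallon) $4.50: grocery items → 0% → $0.00
Picture frame (8x10) $18.12: general merchandise → 4% → $0.72
Pasta (2 lb) $3.61: grocery items → 0% → $0.00
Hot soup (large) $4.84: restaurant meals → 9% → $0.44
Café latte $5.08: restaurant meals → 9% → $0.46
Scented candle $24.53: general merchandise → 4% → $0.98
Deli sandwich $8.11: restaurant meals → 9% → $0.73
Subtotal = $68.79; tax = $3.33; total due = $72.12

$72.12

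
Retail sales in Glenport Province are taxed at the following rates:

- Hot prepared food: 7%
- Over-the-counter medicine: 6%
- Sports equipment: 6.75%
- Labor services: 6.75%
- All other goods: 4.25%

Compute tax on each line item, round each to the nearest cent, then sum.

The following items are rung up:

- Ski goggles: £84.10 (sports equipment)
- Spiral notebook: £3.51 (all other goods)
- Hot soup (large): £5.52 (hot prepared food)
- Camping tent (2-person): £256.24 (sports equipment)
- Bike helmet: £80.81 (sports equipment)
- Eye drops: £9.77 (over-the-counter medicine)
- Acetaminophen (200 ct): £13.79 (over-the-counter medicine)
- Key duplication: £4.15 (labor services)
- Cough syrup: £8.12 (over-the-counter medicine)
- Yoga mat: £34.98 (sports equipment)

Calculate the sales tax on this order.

£33.52

Ski goggles £84.10: sports equipment → 6.75% → £5.68
Spiral notebook £3.51: all other goods → 4.25% → £0.15
Hot soup (large) £5.52: hot prepared food → 7% → £0.39
Camping tent (2-person) £256.24: sports equipment → 6.75% → £17.30
Bike helmet £80.81: sports equipment → 6.75% → £5.45
Eye drops £9.77: over-the-counter medicine → 6% → £0.59
Acetaminophen (200 ct) £13.79: over-the-counter medicine → 6% → £0.83
Key duplication £4.15: labor services → 6.75% → £0.28
Cough syrup £8.12: over-the-counter medicine → 6% → £0.49
Yoga mat £34.98: sports equipment → 6.75% → £2.36
Total tax = £5.68 + £0.15 + £0.39 + £17.30 + £5.45 + £0.59 + £0.83 + £0.28 + £0.49 + £2.36 = £33.52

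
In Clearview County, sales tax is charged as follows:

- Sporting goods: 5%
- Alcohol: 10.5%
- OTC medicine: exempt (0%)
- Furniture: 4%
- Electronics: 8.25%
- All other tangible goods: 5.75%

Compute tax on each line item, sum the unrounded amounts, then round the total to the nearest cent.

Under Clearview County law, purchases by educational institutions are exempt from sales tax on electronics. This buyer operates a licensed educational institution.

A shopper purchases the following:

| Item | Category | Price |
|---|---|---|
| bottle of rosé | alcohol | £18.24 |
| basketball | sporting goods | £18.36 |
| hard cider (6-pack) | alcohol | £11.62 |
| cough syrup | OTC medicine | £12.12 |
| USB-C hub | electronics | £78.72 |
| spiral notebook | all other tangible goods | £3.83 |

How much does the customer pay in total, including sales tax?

Bottle of rosé £18.24: alcohol → 10.5% → £1.9152
Basketball £18.36: sporting goods → 5% → £0.918
Hard cider (6-pack) £11.62: alcohol → 10.5% → £1.2201
Cough syrup £12.12: OTC medicine → 0% → £0.00
USB-C hub £78.72: electronics, buyer-exempt → 0% → £0.00
Spiral notebook £3.83: all other tangible goods → 5.75% → £0.220225
Subtotal = £142.89; unrounded tax = £4.273525 → £4.27; total due = £147.16

£147.16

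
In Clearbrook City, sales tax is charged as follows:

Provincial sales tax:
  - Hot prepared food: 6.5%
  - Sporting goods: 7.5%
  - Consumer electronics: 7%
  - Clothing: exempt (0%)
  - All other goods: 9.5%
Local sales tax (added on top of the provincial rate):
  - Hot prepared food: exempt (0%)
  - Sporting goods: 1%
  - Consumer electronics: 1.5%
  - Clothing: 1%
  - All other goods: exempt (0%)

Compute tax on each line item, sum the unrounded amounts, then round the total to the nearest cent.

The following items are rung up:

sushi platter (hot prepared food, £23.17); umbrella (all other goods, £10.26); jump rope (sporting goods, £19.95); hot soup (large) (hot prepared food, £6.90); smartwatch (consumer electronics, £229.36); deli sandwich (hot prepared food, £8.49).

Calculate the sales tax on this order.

£24.67

Sushi platter £23.17: hot prepared food → 6.5% + 0% local = 6.5% → £1.50605
Umbrella £10.26: all other goods → 9.5% + 0% local = 9.5% → £0.9747
Jump rope £19.95: sporting goods → 7.5% + 1% local = 8.5% → £1.69575
Hot soup (large) £6.90: hot prepared food → 6.5% + 0% local = 6.5% → £0.4485
Smartwatch £229.36: consumer electronics → 7% + 1.5% local = 8.5% → £19.4956
Deli sandwich £8.49: hot prepared food → 6.5% + 0% local = 6.5% → £0.55185
Unrounded tax sum = £24.67245 → £24.67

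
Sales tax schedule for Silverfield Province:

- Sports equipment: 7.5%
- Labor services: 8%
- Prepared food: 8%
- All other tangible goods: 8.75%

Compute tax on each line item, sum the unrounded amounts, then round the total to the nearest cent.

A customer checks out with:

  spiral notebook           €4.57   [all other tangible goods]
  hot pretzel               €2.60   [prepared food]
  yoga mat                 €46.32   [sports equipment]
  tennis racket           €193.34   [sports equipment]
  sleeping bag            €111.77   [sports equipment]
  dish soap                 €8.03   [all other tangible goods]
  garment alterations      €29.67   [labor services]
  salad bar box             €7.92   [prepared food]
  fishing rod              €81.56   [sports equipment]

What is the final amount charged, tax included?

€522.57

Spiral notebook €4.57: all other tangible goods → 8.75% → €0.399875
Hot pretzel €2.60: prepared food → 8% → €0.208
Yoga mat €46.32: sports equipment → 7.5% → €3.474
Tennis racket €193.34: sports equipment → 7.5% → €14.5005
Sleeping bag €111.77: sports equipment → 7.5% → €8.38275
Dish soap €8.03: all other tangible goods → 8.75% → €0.702625
Garment alterations €29.67: labor services → 8% → €2.3736
Salad bar box €7.92: prepared food → 8% → €0.6336
Fishing rod €81.56: sports equipment → 7.5% → €6.117
Subtotal = €485.78; unrounded tax = €36.79195 → €36.79; total due = €522.57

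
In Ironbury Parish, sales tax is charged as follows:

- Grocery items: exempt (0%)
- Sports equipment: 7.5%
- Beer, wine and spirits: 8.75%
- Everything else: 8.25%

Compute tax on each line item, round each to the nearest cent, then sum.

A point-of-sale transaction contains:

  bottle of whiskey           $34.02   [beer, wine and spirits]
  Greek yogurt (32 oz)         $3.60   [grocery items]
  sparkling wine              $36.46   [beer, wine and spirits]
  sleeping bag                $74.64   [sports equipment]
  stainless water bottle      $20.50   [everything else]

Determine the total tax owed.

$13.46

Bottle of whiskey $34.02: beer, wine and spirits → 8.75% → $2.98
Greek yogurt (32 oz) $3.60: grocery items → 0% → $0.00
Sparkling wine $36.46: beer, wine and spirits → 8.75% → $3.19
Sleeping bag $74.64: sports equipment → 7.5% → $5.60
Stainless water bottle $20.50: everything else → 8.25% → $1.69
Total tax = $2.98 + $3.19 + $5.60 + $1.69 = $13.46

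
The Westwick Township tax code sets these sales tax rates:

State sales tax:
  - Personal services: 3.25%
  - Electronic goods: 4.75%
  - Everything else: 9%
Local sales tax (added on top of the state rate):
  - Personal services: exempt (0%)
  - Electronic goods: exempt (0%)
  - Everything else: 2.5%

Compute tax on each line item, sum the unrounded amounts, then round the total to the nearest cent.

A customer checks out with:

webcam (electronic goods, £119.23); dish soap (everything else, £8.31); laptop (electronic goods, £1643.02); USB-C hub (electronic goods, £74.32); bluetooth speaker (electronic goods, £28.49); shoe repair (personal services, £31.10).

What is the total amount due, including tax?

Webcam £119.23: electronic goods → 4.75% + 0% local = 4.75% → £5.663425
Dish soap £8.31: everything else → 9% + 2.5% local = 11.5% → £0.95565
Laptop £1643.02: electronic goods → 4.75% + 0% local = 4.75% → £78.04345
USB-C hub £74.32: electronic goods → 4.75% + 0% local = 4.75% → £3.5302
Bluetooth speaker £28.49: electronic goods → 4.75% + 0% local = 4.75% → £1.353275
Shoe repair £31.10: personal services → 3.25% + 0% local = 3.25% → £1.01075
Subtotal = £1904.47; unrounded tax = £90.55675 → £90.56; total due = £1995.03

£1995.03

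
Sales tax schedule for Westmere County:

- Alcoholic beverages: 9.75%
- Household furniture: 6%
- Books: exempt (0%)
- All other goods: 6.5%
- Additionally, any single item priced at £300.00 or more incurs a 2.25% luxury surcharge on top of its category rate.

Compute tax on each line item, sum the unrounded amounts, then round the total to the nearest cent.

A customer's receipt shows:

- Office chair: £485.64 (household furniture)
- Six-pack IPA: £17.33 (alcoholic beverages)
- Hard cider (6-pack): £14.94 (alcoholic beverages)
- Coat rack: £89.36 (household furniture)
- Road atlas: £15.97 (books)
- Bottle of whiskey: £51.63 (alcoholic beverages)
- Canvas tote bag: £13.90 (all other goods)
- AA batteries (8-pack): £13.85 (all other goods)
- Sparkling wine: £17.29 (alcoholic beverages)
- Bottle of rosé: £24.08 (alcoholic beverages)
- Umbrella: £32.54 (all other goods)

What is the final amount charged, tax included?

£838.09

Office chair £485.64: household furniture → 6% + 2.25% surcharge = 8.25% → £40.0653
Six-pack IPA £17.33: alcoholic beverages → 9.75% → £1.689675
Hard cider (6-pack) £14.94: alcoholic beverages → 9.75% → £1.45665
Coat rack £89.36: household furniture → 6% → £5.3616
Road atlas £15.97: books → 0% → £0.00
Bottle of whiskey £51.63: alcoholic beverages → 9.75% → £5.033925
Canvas tote bag £13.90: all other goods → 6.5% → £0.9035
AA batteries (8-pack) £13.85: all other goods → 6.5% → £0.90025
Sparkling wine £17.29: alcoholic beverages → 9.75% → £1.685775
Bottle of rosé £24.08: alcoholic beverages → 9.75% → £2.3478
Umbrella £32.54: all other goods → 6.5% → £2.1151
Subtotal = £776.53; unrounded tax = £61.559575 → £61.56; total due = £838.09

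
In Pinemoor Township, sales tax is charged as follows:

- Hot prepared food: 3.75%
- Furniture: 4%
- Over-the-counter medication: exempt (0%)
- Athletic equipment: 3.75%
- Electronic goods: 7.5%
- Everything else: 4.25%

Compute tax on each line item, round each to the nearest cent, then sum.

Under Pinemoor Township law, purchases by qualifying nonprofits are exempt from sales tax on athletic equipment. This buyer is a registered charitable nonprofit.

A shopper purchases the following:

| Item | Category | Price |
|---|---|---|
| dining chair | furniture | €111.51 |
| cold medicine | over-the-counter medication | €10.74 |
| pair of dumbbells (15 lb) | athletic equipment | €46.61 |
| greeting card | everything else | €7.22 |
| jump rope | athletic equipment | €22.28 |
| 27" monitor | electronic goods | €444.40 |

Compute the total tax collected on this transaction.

Dining chair €111.51: furniture → 4% → €4.46
Cold medicine €10.74: over-the-counter medication → 0% → €0.00
Pair of dumbbells (15 lb) €46.61: athletic equipment, buyer-exempt → 0% → €0.00
Greeting card €7.22: everything else → 4.25% → €0.31
Jump rope €22.28: athletic equipment, buyer-exempt → 0% → €0.00
27" monitor €444.40: electronic goods → 7.5% → €33.33
Total tax = €4.46 + €0.31 + €33.33 = €38.10

€38.10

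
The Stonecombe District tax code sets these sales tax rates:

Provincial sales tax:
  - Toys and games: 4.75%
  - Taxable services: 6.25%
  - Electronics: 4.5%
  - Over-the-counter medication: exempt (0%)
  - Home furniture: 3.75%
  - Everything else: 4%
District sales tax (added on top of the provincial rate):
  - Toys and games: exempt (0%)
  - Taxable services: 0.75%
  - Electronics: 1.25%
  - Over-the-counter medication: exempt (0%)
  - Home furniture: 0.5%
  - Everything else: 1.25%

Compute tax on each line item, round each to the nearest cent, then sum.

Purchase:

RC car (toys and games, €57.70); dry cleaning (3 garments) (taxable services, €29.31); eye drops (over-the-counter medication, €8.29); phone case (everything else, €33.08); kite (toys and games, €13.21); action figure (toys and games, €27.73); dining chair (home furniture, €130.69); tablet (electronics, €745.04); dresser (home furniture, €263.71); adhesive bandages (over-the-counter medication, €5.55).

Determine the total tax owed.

RC car €57.70: toys and games → 4.75% + 0% district = 4.75% → €2.74
Dry cleaning (3 garments) €29.31: taxable services → 6.25% + 0.75% district = 7% → €2.05
Eye drops €8.29: over-the-counter medication → 0% + 0% district = 0% → €0.00
Phone case €33.08: everything else → 4% + 1.25% district = 5.25% → €1.74
Kite €13.21: toys and games → 4.75% + 0% district = 4.75% → €0.63
Action figure €27.73: toys and games → 4.75% + 0% district = 4.75% → €1.32
Dining chair €130.69: home furniture → 3.75% + 0.5% district = 4.25% → €5.55
Tablet €745.04: electronics → 4.5% + 1.25% district = 5.75% → €42.84
Dresser €263.71: home furniture → 3.75% + 0.5% district = 4.25% → €11.21
Adhesive bandages €5.55: over-the-counter medication → 0% + 0% district = 0% → €0.00
Total tax = €2.74 + €2.05 + €1.74 + €0.63 + €1.32 + €5.55 + €42.84 + €11.21 = €68.08

€68.08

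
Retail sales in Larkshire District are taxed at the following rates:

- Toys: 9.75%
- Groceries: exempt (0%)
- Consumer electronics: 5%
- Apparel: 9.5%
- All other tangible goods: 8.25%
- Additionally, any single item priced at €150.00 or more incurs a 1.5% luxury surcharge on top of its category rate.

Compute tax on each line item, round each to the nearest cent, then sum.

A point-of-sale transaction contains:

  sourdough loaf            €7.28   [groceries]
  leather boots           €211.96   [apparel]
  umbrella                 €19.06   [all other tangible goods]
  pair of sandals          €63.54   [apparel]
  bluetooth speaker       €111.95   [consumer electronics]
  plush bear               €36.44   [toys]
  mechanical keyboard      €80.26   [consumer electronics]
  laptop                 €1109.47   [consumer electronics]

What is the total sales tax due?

€116.21

Sourdough loaf €7.28: groceries → 0% → €0.00
Leather boots €211.96: apparel → 9.5% + 1.5% surcharge = 11% → €23.32
Umbrella €19.06: all other tangible goods → 8.25% → €1.57
Pair of sandals €63.54: apparel → 9.5% → €6.04
Bluetooth speaker €111.95: consumer electronics → 5% → €5.60
Plush bear €36.44: toys → 9.75% → €3.55
Mechanical keyboard €80.26: consumer electronics → 5% → €4.01
Laptop €1109.47: consumer electronics → 5% + 1.5% surcharge = 6.5% → €72.12
Total tax = €23.32 + €1.57 + €6.04 + €5.60 + €3.55 + €4.01 + €72.12 = €116.21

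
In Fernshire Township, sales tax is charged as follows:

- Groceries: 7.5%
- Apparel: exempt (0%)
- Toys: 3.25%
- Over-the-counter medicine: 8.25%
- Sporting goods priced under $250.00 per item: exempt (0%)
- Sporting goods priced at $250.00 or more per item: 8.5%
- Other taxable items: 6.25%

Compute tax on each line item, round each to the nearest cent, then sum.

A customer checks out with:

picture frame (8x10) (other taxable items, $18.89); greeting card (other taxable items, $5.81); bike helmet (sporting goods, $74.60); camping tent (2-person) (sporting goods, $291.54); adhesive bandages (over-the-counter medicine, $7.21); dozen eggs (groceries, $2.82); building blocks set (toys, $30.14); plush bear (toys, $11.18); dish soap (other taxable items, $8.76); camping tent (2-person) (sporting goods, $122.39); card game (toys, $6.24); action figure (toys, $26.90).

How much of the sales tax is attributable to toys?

$2.41

Building blocks set $30.14: toys → 3.25% → $0.98
Plush bear $11.18: toys → 3.25% → $0.36
Card game $6.24: toys → 3.25% → $0.20
Action figure $26.90: toys → 3.25% → $0.87
Tax on toys = $0.98 + $0.36 + $0.20 + $0.87 = $2.41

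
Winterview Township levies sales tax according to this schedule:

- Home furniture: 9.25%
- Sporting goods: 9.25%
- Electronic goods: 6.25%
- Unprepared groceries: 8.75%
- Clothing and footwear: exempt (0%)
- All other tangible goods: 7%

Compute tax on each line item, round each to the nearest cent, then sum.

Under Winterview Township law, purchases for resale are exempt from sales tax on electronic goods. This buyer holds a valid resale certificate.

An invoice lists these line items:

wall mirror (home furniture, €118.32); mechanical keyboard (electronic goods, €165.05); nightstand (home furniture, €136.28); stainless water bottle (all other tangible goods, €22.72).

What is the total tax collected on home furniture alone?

€23.55

Wall mirror €118.32: home furniture → 9.25% → €10.94
Nightstand €136.28: home furniture → 9.25% → €12.61
Tax on home furniture = €10.94 + €12.61 = €23.55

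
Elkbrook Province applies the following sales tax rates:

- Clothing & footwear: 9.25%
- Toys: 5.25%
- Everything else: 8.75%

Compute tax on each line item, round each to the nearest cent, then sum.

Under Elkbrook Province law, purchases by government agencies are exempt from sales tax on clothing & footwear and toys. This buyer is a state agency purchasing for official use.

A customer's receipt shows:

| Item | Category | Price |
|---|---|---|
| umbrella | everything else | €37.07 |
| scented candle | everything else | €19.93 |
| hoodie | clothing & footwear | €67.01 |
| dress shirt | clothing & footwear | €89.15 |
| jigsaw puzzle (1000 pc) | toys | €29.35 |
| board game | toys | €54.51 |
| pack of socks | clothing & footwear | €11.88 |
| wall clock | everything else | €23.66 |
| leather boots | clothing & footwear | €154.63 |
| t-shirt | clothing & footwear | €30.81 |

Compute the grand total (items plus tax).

Umbrella €37.07: everything else → 8.75% → €3.24
Scented candle €19.93: everything else → 8.75% → €1.74
Hoodie €67.01: clothing & footwear, buyer-exempt → 0% → €0.00
Dress shirt €89.15: clothing & footwear, buyer-exempt → 0% → €0.00
Jigsaw puzzle (1000 pc) €29.35: toys, buyer-exempt → 0% → €0.00
Board game €54.51: toys, buyer-exempt → 0% → €0.00
Pack of socks €11.88: clothing & footwear, buyer-exempt → 0% → €0.00
Wall clock €23.66: everything else → 8.75% → €2.07
Leather boots €154.63: clothing & footwear, buyer-exempt → 0% → €0.00
T-shirt €30.81: clothing & footwear, buyer-exempt → 0% → €0.00
Subtotal = €518.00; tax = €7.05; total due = €525.05

€525.05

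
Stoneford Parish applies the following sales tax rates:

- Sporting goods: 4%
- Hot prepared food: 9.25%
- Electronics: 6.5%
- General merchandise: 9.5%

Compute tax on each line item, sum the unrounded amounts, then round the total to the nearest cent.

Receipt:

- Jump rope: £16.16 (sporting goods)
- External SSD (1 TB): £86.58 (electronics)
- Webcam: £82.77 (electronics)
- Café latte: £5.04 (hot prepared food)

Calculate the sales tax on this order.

£12.12

Jump rope £16.16: sporting goods → 4% → £0.6464
External SSD (1 TB) £86.58: electronics → 6.5% → £5.6277
Webcam £82.77: electronics → 6.5% → £5.38005
Café latte £5.04: hot prepared food → 9.25% → £0.4662
Unrounded tax sum = £12.12035 → £12.12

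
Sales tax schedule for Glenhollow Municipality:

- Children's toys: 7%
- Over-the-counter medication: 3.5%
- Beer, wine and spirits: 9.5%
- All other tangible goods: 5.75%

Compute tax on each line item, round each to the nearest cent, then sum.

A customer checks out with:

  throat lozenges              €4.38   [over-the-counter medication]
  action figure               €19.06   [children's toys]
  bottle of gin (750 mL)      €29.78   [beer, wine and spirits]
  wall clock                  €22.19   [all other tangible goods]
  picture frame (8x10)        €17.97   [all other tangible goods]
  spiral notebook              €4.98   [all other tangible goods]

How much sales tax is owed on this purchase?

Throat lozenges €4.38: over-the-counter medication → 3.5% → €0.15
Action figure €19.06: children's toys → 7% → €1.33
Bottle of gin (750 mL) €29.78: beer, wine and spirits → 9.5% → €2.83
Wall clock €22.19: all other tangible goods → 5.75% → €1.28
Picture frame (8x10) €17.97: all other tangible goods → 5.75% → €1.03
Spiral notebook €4.98: all other tangible goods → 5.75% → €0.29
Total tax = €0.15 + €1.33 + €2.83 + €1.28 + €1.03 + €0.29 = €6.91

€6.91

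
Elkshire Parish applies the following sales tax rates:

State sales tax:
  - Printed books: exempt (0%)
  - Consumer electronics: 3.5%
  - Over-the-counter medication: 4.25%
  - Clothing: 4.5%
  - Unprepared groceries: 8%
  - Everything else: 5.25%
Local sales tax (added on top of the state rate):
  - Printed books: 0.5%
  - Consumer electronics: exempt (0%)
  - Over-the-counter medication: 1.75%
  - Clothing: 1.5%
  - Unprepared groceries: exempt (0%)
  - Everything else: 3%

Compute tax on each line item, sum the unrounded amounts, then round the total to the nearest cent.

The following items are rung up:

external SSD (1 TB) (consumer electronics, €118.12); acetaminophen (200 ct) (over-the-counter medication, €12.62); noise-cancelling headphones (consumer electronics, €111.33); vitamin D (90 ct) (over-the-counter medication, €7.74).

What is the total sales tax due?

€9.25

External SSD (1 TB) €118.12: consumer electronics → 3.5% + 0% local = 3.5% → €4.1342
Acetaminophen (200 ct) €12.62: over-the-counter medication → 4.25% + 1.75% local = 6% → €0.7572
Noise-cancelling headphones €111.33: consumer electronics → 3.5% + 0% local = 3.5% → €3.89655
Vitamin D (90 ct) €7.74: over-the-counter medication → 4.25% + 1.75% local = 6% → €0.4644
Unrounded tax sum = €9.25235 → €9.25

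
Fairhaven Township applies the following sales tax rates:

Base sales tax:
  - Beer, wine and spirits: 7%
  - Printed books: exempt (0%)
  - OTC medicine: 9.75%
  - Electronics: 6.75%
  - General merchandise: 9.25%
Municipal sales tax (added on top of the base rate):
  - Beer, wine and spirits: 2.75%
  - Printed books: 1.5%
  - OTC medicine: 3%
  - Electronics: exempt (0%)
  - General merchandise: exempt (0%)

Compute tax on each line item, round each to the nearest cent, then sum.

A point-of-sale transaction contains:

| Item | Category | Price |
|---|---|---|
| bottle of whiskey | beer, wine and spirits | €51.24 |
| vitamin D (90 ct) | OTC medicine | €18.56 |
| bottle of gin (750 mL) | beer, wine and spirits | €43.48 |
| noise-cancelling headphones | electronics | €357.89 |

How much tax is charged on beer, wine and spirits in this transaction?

Bottle of whiskey €51.24: beer, wine and spirits → 7% + 2.75% municipal = 9.75% → €5.00
Bottle of gin (750 mL) €43.48: beer, wine and spirits → 7% + 2.75% municipal = 9.75% → €4.24
Tax on beer, wine and spirits = €5.00 + €4.24 = €9.24

€9.24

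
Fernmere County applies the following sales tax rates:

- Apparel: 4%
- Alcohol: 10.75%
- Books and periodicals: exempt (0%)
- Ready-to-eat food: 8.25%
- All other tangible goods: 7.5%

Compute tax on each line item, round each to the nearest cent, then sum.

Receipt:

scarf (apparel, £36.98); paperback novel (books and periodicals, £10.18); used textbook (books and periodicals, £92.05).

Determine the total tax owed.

£1.48

Scarf £36.98: apparel → 4% → £1.48
Paperback novel £10.18: books and periodicals → 0% → £0.00
Used textbook £92.05: books and periodicals → 0% → £0.00
Total tax = £1.48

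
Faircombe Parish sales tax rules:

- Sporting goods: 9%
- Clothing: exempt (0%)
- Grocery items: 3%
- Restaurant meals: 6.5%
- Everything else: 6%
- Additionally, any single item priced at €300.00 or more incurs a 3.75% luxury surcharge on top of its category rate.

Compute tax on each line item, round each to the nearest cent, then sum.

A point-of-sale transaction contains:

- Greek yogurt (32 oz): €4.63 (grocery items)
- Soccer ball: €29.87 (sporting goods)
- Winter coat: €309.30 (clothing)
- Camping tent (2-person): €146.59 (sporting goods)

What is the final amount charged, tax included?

€518.01

Greek yogurt (32 oz) €4.63: grocery items → 3% → €0.14
Soccer ball €29.87: sporting goods → 9% → €2.69
Winter coat €309.30: clothing → 0% + 3.75% surcharge = 3.75% → €11.60
Camping tent (2-person) €146.59: sporting goods → 9% → €13.19
Subtotal = €490.39; tax = €27.62; total due = €518.01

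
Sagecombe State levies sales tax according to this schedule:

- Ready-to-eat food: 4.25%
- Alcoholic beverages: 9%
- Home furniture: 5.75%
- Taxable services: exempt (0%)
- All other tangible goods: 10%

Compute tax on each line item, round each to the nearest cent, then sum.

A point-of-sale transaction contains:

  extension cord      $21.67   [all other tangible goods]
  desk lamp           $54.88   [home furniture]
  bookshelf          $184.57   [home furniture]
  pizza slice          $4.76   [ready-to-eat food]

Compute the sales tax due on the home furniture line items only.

$13.77

Desk lamp $54.88: home furniture → 5.75% → $3.16
Bookshelf $184.57: home furniture → 5.75% → $10.61
Tax on home furniture = $3.16 + $10.61 = $13.77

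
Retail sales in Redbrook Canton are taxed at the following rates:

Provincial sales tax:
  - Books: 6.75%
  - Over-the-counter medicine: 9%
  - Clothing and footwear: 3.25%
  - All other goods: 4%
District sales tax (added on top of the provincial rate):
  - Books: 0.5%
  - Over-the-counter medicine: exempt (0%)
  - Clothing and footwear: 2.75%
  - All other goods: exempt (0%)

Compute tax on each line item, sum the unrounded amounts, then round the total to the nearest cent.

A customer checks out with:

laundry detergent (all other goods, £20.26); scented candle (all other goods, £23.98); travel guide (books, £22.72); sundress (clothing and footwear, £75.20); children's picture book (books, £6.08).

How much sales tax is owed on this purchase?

£8.37

Laundry detergent £20.26: all other goods → 4% + 0% district = 4% → £0.8104
Scented candle £23.98: all other goods → 4% + 0% district = 4% → £0.9592
Travel guide £22.72: books → 6.75% + 0.5% district = 7.25% → £1.6472
Sundress £75.20: clothing and footwear → 3.25% + 2.75% district = 6% → £4.512
Children's picture book £6.08: books → 6.75% + 0.5% district = 7.25% → £0.4408
Unrounded tax sum = £8.3696 → £8.37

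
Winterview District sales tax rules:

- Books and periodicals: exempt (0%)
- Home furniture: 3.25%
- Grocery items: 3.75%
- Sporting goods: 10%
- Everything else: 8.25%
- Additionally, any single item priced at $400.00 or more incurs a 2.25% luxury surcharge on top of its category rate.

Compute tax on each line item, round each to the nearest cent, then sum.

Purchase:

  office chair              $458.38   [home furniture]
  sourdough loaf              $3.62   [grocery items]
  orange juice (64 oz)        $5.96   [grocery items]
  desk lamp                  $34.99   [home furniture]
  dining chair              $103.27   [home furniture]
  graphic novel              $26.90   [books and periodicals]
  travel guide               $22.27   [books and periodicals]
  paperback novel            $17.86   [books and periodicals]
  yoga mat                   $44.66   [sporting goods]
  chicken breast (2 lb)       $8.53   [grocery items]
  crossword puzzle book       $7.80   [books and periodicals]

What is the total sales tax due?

$34.86

Office chair $458.38: home furniture → 3.25% + 2.25% surcharge = 5.5% → $25.21
Sourdough loaf $3.62: grocery items → 3.75% → $0.14
Orange juice (64 oz) $5.96: grocery items → 3.75% → $0.22
Desk lamp $34.99: home furniture → 3.25% → $1.14
Dining chair $103.27: home furniture → 3.25% → $3.36
Graphic novel $26.90: books and periodicals → 0% → $0.00
Travel guide $22.27: books and periodicals → 0% → $0.00
Paperback novel $17.86: books and periodicals → 0% → $0.00
Yoga mat $44.66: sporting goods → 10% → $4.47
Chicken breast (2 lb) $8.53: grocery items → 3.75% → $0.32
Crossword puzzle book $7.80: books and periodicals → 0% → $0.00
Total tax = $25.21 + $0.14 + $0.22 + $1.14 + $3.36 + $4.47 + $0.32 = $34.86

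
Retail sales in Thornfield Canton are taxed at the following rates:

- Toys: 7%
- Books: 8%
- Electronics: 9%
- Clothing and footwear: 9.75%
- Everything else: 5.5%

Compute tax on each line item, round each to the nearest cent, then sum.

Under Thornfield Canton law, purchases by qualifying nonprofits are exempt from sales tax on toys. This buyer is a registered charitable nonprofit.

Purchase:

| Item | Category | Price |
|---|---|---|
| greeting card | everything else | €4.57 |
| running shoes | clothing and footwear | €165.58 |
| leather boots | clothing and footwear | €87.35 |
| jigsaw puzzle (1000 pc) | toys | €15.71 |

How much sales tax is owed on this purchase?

Greeting card €4.57: everything else → 5.5% → €0.25
Running shoes €165.58: clothing and footwear → 9.75% → €16.14
Leather boots €87.35: clothing and footwear → 9.75% → €8.52
Jigsaw puzzle (1000 pc) €15.71: toys, buyer-exempt → 0% → €0.00
Total tax = €0.25 + €16.14 + €8.52 = €24.91

€24.91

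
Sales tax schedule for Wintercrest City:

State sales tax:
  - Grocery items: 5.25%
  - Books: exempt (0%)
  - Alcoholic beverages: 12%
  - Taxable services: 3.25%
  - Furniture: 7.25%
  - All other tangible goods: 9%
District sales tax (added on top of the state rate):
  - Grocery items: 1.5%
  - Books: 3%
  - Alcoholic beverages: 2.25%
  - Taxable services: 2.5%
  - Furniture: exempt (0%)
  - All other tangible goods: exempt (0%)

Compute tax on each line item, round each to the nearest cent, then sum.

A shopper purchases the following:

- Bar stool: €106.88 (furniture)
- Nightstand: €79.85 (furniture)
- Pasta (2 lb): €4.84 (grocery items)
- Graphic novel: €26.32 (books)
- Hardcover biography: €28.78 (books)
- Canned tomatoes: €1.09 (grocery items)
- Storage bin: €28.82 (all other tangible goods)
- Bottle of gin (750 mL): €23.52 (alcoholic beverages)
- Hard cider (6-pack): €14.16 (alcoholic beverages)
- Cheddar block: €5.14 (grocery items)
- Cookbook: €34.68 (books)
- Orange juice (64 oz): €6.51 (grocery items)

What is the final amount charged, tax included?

Bar stool €106.88: furniture → 7.25% + 0% district = 7.25% → €7.75
Nightstand €79.85: furniture → 7.25% + 0% district = 7.25% → €5.79
Pasta (2 lb) €4.84: grocery items → 5.25% + 1.5% district = 6.75% → €0.33
Graphic novel €26.32: books → 0% + 3% district = 3% → €0.79
Hardcover biography €28.78: books → 0% + 3% district = 3% → €0.86
Canned tomatoes €1.09: grocery items → 5.25% + 1.5% district = 6.75% → €0.07
Storage bin €28.82: all other tangible goods → 9% + 0% district = 9% → €2.59
Bottle of gin (750 mL) €23.52: alcoholic beverages → 12% + 2.25% district = 14.25% → €3.35
Hard cider (6-pack) €14.16: alcoholic beverages → 12% + 2.25% district = 14.25% → €2.02
Cheddar block €5.14: grocery items → 5.25% + 1.5% district = 6.75% → €0.35
Cookbook €34.68: books → 0% + 3% district = 3% → €1.04
Orange juice (64 oz) €6.51: grocery items → 5.25% + 1.5% district = 6.75% → €0.44
Subtotal = €360.59; tax = €25.38; total due = €385.97

€385.97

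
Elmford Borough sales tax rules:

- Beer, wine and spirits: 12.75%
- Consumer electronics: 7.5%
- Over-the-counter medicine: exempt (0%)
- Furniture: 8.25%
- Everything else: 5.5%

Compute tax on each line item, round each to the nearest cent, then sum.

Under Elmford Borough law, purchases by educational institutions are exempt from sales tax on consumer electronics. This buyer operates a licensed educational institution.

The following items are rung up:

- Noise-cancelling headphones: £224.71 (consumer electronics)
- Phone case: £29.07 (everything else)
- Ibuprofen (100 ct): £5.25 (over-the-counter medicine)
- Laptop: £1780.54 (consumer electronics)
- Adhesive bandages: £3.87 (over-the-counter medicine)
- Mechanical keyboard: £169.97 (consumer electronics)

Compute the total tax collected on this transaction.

Noise-cancelling headphones £224.71: consumer electronics, buyer-exempt → 0% → £0.00
Phone case £29.07: everything else → 5.5% → £1.60
Ibuprofen (100 ct) £5.25: over-the-counter medicine → 0% → £0.00
Laptop £1780.54: consumer electronics, buyer-exempt → 0% → £0.00
Adhesive bandages £3.87: over-the-counter medicine → 0% → £0.00
Mechanical keyboard £169.97: consumer electronics, buyer-exempt → 0% → £0.00
Total tax = £1.60

£1.60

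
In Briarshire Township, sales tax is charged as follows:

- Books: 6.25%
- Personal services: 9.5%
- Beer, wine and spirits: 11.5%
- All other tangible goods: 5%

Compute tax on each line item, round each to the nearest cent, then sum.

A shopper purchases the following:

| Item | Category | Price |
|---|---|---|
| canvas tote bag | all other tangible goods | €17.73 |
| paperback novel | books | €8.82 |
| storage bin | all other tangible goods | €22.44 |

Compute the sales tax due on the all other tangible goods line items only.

€2.01

Canvas tote bag €17.73: all other tangible goods → 5% → €0.89
Storage bin €22.44: all other tangible goods → 5% → €1.12
Tax on all other tangible goods = €0.89 + €1.12 = €2.01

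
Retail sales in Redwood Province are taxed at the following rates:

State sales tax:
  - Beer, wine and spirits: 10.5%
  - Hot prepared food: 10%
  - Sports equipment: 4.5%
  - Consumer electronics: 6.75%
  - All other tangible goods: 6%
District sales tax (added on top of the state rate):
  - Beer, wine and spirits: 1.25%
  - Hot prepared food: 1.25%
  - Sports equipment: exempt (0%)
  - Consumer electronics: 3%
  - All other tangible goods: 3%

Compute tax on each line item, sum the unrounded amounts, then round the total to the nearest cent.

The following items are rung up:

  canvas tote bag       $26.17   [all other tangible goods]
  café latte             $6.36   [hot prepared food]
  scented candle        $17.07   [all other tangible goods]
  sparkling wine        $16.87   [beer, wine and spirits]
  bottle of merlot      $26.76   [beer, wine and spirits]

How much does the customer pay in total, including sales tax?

Canvas tote bag $26.17: all other tangible goods → 6% + 3% district = 9% → $2.3553
Café latte $6.36: hot prepared food → 10% + 1.25% district = 11.25% → $0.7155
Scented candle $17.07: all other tangible goods → 6% + 3% district = 9% → $1.5363
Sparkling wine $16.87: beer, wine and spirits → 10.5% + 1.25% district = 11.75% → $1.982225
Bottle of merlot $26.76: beer, wine and spirits → 10.5% + 1.25% district = 11.75% → $3.1443
Subtotal = $93.23; unrounded tax = $9.733625 → $9.73; total due = $102.96

$102.96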